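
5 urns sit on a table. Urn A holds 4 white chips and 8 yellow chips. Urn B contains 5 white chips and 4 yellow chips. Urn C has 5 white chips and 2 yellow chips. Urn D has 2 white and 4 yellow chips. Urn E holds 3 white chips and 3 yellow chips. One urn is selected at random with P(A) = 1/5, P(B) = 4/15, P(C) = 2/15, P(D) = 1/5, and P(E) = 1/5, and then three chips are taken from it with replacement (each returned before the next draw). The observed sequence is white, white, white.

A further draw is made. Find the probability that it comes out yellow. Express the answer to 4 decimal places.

The likelihood of the observed sequence under each hypothesis: P(data | urn A) = (4/12)(4/12)(4/12) = 0.037037; P(data | urn B) = (5/9)(5/9)(5/9) = 0.17147; P(data | urn C) = (5/7)(5/7)(5/7) = 0.36443; P(data | urn D) = (2/6)(2/6)(2/6) = 0.037037; P(data | urn E) = (3/6)(3/6)(3/6) = 0.125.
Weighting by the prior gives 1/5 · 0.037037 = 0.0074074, 4/15 · 0.17147 = 0.045725, 2/15 · 0.36443 = 0.048591, 1/5 · 0.037037 = 0.0074074, 1/5 · 0.125 = 0.025; with total 0.13413.
Dividing through by the total gives posterior P(urn A | data) = 0.055225, P(urn B | data) = 0.3409, P(urn C | data) = 0.36227, P(urn D | data) = 0.055225, P(urn E | data) = 0.18639.
Averaging over the posterior, P(yellow next | data) = (2/3)(0.055225) + (4/9)(0.3409) + (2/7)(0.36227) + (2/3)(0.055225) + (1/2)(0.18639) = 0.42184.

0.4218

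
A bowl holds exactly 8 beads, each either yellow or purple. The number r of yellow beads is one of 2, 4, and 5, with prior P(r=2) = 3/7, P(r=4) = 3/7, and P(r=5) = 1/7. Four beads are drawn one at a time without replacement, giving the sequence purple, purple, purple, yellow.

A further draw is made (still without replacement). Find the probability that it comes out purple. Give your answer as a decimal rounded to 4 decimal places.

0.5896

Under each hypothesis, the probability of the observed sequence is: P(data | r = 2) = (6/8)(5/7)(4/6)(2/5) = 0.14286; P(data | r = 4) = (4/8)(3/7)(2/6)(4/5) = 0.057143; P(data | r = 5) = (3/8)(2/7)(1/6)(5/5) = 0.017857.
Weighting by the prior gives 3/7 · 0.14286 = 0.061224, 3/7 · 0.057143 = 0.02449, 1/7 · 0.017857 = 0.002551; summing to 0.088265.
Normalising, the posterior is P(r = 2 | data) = 0.69364, P(r = 4 | data) = 0.27746, P(r = 5 | data) = 0.028902.
So P(purple next | data) = Σ P(purple next | H) P(H | data) = (3/4)(0.69364) + (1/4)(0.27746) + (0)(0.028902) = 0.5896.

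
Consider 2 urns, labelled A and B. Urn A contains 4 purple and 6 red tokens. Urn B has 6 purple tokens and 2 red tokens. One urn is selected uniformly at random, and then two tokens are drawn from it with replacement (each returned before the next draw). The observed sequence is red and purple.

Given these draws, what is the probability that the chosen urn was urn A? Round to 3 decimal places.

Under each hypothesis, the probability of the observed sequence is: P(data | urn A) = (6/10)(4/10) = 6/25; P(data | urn B) = (2/8)(6/8) = 3/16.
Weighting by the prior gives 1/2 · 6/25 = 3/25, 1/2 · 3/16 = 3/32; summing to 171/800.
Hence P(urn A | data) = (3/25) / (171/800) = 32/57.

0.561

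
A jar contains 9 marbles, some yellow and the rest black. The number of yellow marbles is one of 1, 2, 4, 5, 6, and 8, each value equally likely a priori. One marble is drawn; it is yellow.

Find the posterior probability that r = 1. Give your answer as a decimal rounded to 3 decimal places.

The likelihood of this draw under each hypothesis: P(data | r = 1) = (1/9) = 1/9; P(data | r = 2) = (2/9) = 2/9; P(data | r = 4) = (4/9) = 4/9; P(data | r = 5) = (5/9) = 5/9; P(data | r = 6) = (6/9) = 2/3; P(data | r = 8) = (8/9) = 8/9.
The prior-weighted likelihoods are 1/6 · 1/9 = 1/54, 1/6 · 2/9 = 1/27, 1/6 · 4/9 = 2/27, 1/6 · 5/9 = 5/54, 1/6 · 2/3 = 1/9, 1/6 · 8/9 = 4/27; these sum to 13/27.
By Bayes' rule, P(r = 1 | data) = (1/54) / (13/27) = 1/26.

0.038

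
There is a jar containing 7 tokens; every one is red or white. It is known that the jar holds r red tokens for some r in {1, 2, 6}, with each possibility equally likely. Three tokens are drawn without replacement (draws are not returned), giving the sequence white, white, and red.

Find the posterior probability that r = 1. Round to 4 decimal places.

0.4286

For each hypothesis, P(data | H) works out to: P(data | r = 1) = (6/7)(5/6)(1/5) = 1/7; P(data | r = 2) = (5/7)(4/6)(2/5) = 4/21; P(data | r = 6) = (1/7)(0/6) = 0.
Multiplying each by its prior: 1/3 · 1/7 = 1/21, 1/3 · 4/21 = 4/63, 1/3 · 0 = 0; with total 1/9.
So P(r = 1 | data) = (1/21) / (1/9) = 3/7.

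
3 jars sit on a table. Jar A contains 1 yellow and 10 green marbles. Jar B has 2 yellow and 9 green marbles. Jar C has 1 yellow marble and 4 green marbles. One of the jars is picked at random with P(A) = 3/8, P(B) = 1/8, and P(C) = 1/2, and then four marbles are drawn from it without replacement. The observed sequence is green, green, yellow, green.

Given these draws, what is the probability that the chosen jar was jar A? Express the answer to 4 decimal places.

For each hypothesis, P(data | H) works out to: P(data | jar A) = (10/11)(9/10)(1/9)(8/8) = 1/11; P(data | jar B) = (9/11)(8/10)(2/9)(7/8) = 7/55; P(data | jar C) = (4/5)(3/4)(1/3)(2/2) = 1/5.
The prior-weighted likelihoods are 3/8 · 1/11 = 3/88, 1/8 · 7/55 = 7/440, 1/2 · 1/5 = 1/10; with total 3/20.
By Bayes' rule, P(jar A | data) = (3/88) / (3/20) = 5/22.

0.2273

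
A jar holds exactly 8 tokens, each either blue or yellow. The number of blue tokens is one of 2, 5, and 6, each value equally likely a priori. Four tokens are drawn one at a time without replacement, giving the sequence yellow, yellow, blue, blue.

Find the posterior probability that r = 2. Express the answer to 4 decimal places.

0.2500

For each hypothesis, P(data | H) works out to: P(data | r = 2) = (6/8)(5/7)(2/6)(1/5) = 1/28; P(data | r = 5) = (3/8)(2/7)(5/6)(4/5) = 1/14; P(data | r = 6) = (2/8)(1/7)(6/6)(5/5) = 1/28.
The prior-weighted likelihoods are 1/3 · 1/28 = 1/84, 1/3 · 1/14 = 1/42, 1/3 · 1/28 = 1/84; with total 1/21.
By Bayes' rule, P(r = 2 | data) = (1/84) / (1/21) = 1/4.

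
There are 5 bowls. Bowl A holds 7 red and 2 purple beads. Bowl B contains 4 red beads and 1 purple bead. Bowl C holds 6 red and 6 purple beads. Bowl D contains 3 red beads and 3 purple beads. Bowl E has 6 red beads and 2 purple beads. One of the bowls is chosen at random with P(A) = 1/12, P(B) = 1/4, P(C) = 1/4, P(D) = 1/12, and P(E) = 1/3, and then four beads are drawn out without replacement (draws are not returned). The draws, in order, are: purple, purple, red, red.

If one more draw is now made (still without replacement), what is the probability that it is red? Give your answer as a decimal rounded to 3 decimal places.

0.671

Compute the likelihood of the observed sequence for each case: P(data | bowl A) = (2/9)(1/8)(7/7)(6/6) = 0.027778; P(data | bowl B) = (1/5)(0/4) = 0; P(data | bowl C) = (6/12)(5/11)(6/10)(5/9) = 0.075758; P(data | bowl D) = (3/6)(2/5)(3/4)(2/3) = 0.1; P(data | bowl E) = (2/8)(1/7)(6/6)(5/5) = 0.035714.
The prior-weighted likelihoods are 1/12 · 0.027778 = 0.0023148, 1/4 · 0 = 0, 1/4 · 0.075758 = 0.018939, 1/12 · 0.1 = 0.0083333, 1/3 · 0.035714 = 0.011905; summing to 0.041492.
Dividing through by the total gives posterior P(bowl A | data) = 0.055789, P(bowl B | data) = 0, P(bowl C | data) = 0.45646, P(bowl D | data) = 0.20084, P(bowl E | data) = 0.28691.
So P(red next | data) = Σ P(red next | H) P(H | data) = (1)(0.055789) + (1/2)(0.45646) + (1/2)(0.20084) + (1)(0.28691) = 0.67135.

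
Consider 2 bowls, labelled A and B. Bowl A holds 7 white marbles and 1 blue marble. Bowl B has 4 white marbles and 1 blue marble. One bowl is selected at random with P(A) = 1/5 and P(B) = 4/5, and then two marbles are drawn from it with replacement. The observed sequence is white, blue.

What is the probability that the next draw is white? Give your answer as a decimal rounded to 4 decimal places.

0.8109

For each hypothesis, P(data | H) works out to: P(data | bowl A) = (7/8)(1/8) = 0.10938; P(data | bowl B) = (4/5)(1/5) = 0.16.
The prior-weighted likelihoods are 1/5 · 0.10938 = 0.021875, 4/5 · 0.16 = 0.128; these sum to 0.14988.
The posterior is then P(bowl A | data) = 0.14595, P(bowl B | data) = 0.85405.
So P(white next | data) = Σ P(white next | H) P(H | data) = (7/8)(0.14595) + (4/5)(0.85405) = 0.81095.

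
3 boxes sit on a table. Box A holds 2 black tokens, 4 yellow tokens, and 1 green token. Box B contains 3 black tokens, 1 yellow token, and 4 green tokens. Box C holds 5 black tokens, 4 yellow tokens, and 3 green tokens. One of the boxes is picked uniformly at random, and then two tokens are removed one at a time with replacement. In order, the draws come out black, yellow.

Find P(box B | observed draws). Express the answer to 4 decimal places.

For each hypothesis, P(data | H) works out to: P(data | box A) = (2/7)(4/7) = 0.16327; P(data | box B) = (3/8)(1/8) = 0.046875; P(data | box C) = (5/12)(4/12) = 0.13889.
The prior-weighted likelihoods are 1/3 · 0.16327 = 0.054422, 1/3 · 0.046875 = 0.015625, 1/3 · 0.13889 = 0.046296; with total 0.11634.
So P(box B | data) = (0.015625) / (0.11634) = 0.1343.

0.1343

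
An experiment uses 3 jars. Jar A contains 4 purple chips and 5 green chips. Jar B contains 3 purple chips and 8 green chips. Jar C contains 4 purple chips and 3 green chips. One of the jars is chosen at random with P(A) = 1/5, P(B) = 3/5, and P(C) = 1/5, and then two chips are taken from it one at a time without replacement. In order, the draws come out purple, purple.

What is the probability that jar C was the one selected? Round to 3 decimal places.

0.464

The likelihood of the observed sequence under each hypothesis: P(data | jar A) = (4/9)(3/8) = 0.16667; P(data | jar B) = (3/11)(2/10) = 0.054545; P(data | jar C) = (4/7)(3/6) = 0.28571.
Multiplying each by its prior: 1/5 · 0.16667 = 0.033333, 3/5 · 0.054545 = 0.032727, 1/5 · 0.28571 = 0.057143; these sum to 0.1232.
By Bayes' rule, P(jar C | data) = (0.057143) / (0.1232) = 0.46381.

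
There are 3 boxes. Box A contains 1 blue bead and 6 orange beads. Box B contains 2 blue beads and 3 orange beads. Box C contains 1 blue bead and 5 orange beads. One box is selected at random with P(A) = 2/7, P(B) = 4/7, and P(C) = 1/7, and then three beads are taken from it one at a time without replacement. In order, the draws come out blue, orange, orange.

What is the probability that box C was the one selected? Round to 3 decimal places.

0.133

Compute the likelihood of the observed sequence for each case: P(data | box A) = (1/7)(6/6)(5/5) = 0.14286; P(data | box B) = (2/5)(3/4)(2/3) = 0.2; P(data | box C) = (1/6)(5/5)(4/4) = 0.16667.
Multiplying each by its prior: 2/7 · 0.14286 = 0.040816, 4/7 · 0.2 = 0.11429, 1/7 · 0.16667 = 0.02381; these sum to 0.17891.
Hence P(box C | data) = (0.02381) / (0.17891) = 0.13308.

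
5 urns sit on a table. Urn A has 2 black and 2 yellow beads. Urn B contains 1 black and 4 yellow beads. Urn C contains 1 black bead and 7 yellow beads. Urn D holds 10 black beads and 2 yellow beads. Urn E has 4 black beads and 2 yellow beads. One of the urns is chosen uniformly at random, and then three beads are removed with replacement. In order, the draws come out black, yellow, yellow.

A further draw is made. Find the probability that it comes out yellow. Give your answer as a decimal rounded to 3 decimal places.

Compute the likelihood of the observed sequence for each case: P(data | urn A) = (2/4)(2/4)(2/4) = 0.125; P(data | urn B) = (1/5)(4/5)(4/5) = 0.128; P(data | urn C) = (1/8)(7/8)(7/8) = 0.095703; P(data | urn D) = (10/12)(2/12)(2/12) = 0.023148; P(data | urn E) = (4/6)(2/6)(2/6) = 0.074074.
The prior-weighted likelihoods are 1/5 · 0.125 = 0.025, 1/5 · 0.128 = 0.0256, 1/5 · 0.095703 = 0.019141, 1/5 · 0.023148 = 0.0046296, 1/5 · 0.074074 = 0.014815; with total 0.089185.
Normalising, the posterior is P(urn A | data) = 0.28032, P(urn B | data) = 0.28704, P(urn C | data) = 0.21462, P(urn D | data) = 0.05191, P(urn E | data) = 0.16611.
The predictive probability is P(yellow next | data) = (1/2)(0.28032) + (4/5)(0.28704) + (7/8)(0.21462) + (1/6)(0.05191) + (1/3)(0.16611) = 0.62161.

0.622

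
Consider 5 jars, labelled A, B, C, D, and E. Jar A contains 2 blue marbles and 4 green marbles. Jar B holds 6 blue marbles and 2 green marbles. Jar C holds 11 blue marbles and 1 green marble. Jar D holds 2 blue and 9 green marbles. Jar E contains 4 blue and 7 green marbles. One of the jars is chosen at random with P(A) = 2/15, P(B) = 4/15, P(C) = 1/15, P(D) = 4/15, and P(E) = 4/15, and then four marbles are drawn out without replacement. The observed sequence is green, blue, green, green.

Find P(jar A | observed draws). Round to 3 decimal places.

Compute the likelihood of the observed sequence for each case: P(data | jar A) = (4/6)(2/5)(3/4)(2/3) = 2/15; P(data | jar B) = (2/8)(6/7)(1/6)(0/5) = 0; P(data | jar C) = (1/12)(11/11)(0/10) = 0; P(data | jar D) = (9/11)(2/10)(8/9)(7/8) = 7/55; P(data | jar E) = (7/11)(4/10)(6/9)(5/8) = 7/66.
The prior-weighted likelihoods are 2/15 · 2/15 = 4/225, 4/15 · 0 = 0, 1/15 · 0 = 0, 4/15 · 7/55 = 28/825, 4/15 · 7/66 = 14/495; summing to 2/25.
So P(jar A | data) = (4/225) / (2/25) = 2/9.

0.222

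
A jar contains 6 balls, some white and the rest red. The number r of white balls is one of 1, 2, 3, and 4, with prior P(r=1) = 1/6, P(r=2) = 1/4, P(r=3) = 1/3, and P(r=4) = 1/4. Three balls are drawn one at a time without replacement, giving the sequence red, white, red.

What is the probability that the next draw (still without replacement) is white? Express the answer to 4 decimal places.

The likelihood of the observed sequence under each hypothesis: P(data | r = 1) = (5/6)(1/5)(4/4) = 1/6; P(data | r = 2) = (4/6)(2/5)(3/4) = 1/5; P(data | r = 3) = (3/6)(3/5)(2/4) = 3/20; P(data | r = 4) = (2/6)(4/5)(1/4) = 1/15.
Multiplying each by its prior: 1/6 · 1/6 = 1/36, 1/4 · 1/5 = 1/20, 1/3 · 3/20 = 1/20, 1/4 · 1/15 = 1/60; these sum to 13/90.
The posterior is then P(r = 1 | data) = 5/26, P(r = 2 | data) = 9/26, P(r = 3 | data) = 9/26, P(r = 4 | data) = 3/26.
The predictive probability is P(white next | data) = (0)(5/26) + (1/3)(9/26) + (2/3)(9/26) + (1)(3/26) = 6/13.

0.4615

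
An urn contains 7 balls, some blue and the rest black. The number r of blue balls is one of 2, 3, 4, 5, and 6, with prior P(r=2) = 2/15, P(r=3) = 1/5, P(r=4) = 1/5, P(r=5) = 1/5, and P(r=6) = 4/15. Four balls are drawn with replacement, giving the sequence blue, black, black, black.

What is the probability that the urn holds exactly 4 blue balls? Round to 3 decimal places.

Under each hypothesis, the probability of the observed sequence is: P(data | r = 2) = (2/7)(5/7)(5/7)(5/7) = 0.10412; P(data | r = 3) = (3/7)(4/7)(4/7)(4/7) = 0.079967; P(data | r = 4) = (4/7)(3/7)(3/7)(3/7) = 0.044981; P(data | r = 5) = (5/7)(2/7)(2/7)(2/7) = 0.01666; P(data | r = 6) = (6/7)(1/7)(1/7)(1/7) = 0.002499.
Multiplying each by its prior: 2/15 · 0.10412 = 0.013883, 1/5 · 0.079967 = 0.015993, 1/5 · 0.044981 = 0.0089963, 1/5 · 0.01666 = 0.0033319, 4/15 · 0.002499 = 0.00066639; with total 0.042871.
Therefore the posterior P(r = 4 | data) = (0.0089963) / (0.042871) = 0.20984.

0.210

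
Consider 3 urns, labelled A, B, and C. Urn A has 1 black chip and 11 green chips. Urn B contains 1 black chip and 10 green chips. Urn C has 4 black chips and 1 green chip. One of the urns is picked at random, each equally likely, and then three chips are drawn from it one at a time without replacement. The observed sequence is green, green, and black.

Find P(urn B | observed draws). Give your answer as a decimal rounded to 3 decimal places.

0.522

Compute the likelihood of the observed sequence for each case: P(data | urn A) = (11/12)(10/11)(1/10) = 1/12; P(data | urn B) = (10/11)(9/10)(1/9) = 1/11; P(data | urn C) = (1/5)(0/4) = 0.
The prior-weighted likelihoods are 1/3 · 1/12 = 1/36, 1/3 · 1/11 = 1/33, 1/3 · 0 = 0; with total 23/396.
Therefore the posterior P(urn B | data) = (1/33) / (23/396) = 12/23.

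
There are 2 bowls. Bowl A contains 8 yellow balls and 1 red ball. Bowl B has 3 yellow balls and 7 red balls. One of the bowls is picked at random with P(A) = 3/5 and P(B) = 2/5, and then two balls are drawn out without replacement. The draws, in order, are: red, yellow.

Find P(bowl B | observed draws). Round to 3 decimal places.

Under each hypothesis, the probability of the observed sequence is: P(data | bowl A) = (1/9)(8/8) = 1/9; P(data | bowl B) = (7/10)(3/9) = 7/30.
Multiplying each by its prior: 3/5 · 1/9 = 1/15, 2/5 · 7/30 = 7/75; summing to 4/25.
Hence P(bowl B | data) = (7/75) / (4/25) = 7/12.

0.583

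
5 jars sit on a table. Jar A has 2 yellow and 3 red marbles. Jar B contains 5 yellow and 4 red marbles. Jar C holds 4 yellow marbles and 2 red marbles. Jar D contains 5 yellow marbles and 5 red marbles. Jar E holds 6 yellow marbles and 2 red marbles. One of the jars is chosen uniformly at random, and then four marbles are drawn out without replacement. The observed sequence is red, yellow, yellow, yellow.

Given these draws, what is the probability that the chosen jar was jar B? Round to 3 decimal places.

Compute the likelihood of the observed sequence for each case: P(data | jar A) = (3/5)(2/4)(1/3)(0/2) = 0; P(data | jar B) = (4/9)(5/8)(4/7)(3/6) = 0.079365; P(data | jar C) = (2/6)(4/5)(3/4)(2/3) = 0.13333; P(data | jar D) = (5/10)(5/9)(4/8)(3/7) = 0.059524; P(data | jar E) = (2/8)(6/7)(5/6)(4/5) = 0.14286.
The prior-weighted likelihoods are 1/5 · 0 = 0, 1/5 · 0.079365 = 0.015873, 1/5 · 0.13333 = 0.026667, 1/5 · 0.059524 = 0.011905, 1/5 · 0.14286 = 0.028571; these sum to 0.083016.
Hence P(jar B | data) = (0.015873) / (0.083016) = 0.1912.

0.191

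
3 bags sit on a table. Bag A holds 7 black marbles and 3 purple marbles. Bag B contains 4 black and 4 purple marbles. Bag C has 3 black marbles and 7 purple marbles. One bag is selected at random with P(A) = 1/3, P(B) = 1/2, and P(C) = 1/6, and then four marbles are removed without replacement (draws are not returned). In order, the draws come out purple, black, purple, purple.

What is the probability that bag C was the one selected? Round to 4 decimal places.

0.3992

Under each hypothesis, the probability of the observed sequence is: P(data | bag A) = (3/10)(7/9)(2/8)(1/7) = 0.0083333; P(data | bag B) = (4/8)(4/7)(3/6)(2/5) = 0.057143; P(data | bag C) = (7/10)(3/9)(6/8)(5/7) = 0.125.
Weighting by the prior gives 1/3 · 0.0083333 = 0.0027778, 1/2 · 0.057143 = 0.028571, 1/6 · 0.125 = 0.020833; these sum to 0.052183.
By Bayes' rule, P(bag C | data) = (0.020833) / (0.052183) = 0.39924.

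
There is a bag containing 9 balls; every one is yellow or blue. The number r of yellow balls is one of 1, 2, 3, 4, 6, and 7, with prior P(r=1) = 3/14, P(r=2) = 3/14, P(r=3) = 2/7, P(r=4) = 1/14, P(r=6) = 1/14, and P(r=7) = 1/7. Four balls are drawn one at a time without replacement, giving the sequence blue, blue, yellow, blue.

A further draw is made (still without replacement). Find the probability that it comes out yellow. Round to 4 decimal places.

Compute the likelihood of the observed sequence for each case: P(data | r = 1) = (8/9)(7/8)(1/7)(6/6) = 0.11111; P(data | r = 2) = (7/9)(6/8)(2/7)(5/6) = 0.13889; P(data | r = 3) = (6/9)(5/8)(3/7)(4/6) = 0.11905; P(data | r = 4) = (5/9)(4/8)(4/7)(3/6) = 0.079365; P(data | r = 6) = (3/9)(2/8)(6/7)(1/6) = 0.011905; P(data | r = 7) = (2/9)(1/8)(7/7)(0/6) = 0.
Weighting by the prior gives 3/14 · 0.11111 = 0.02381, 3/14 · 0.13889 = 0.029762, 2/7 · 0.11905 = 0.034014, 1/14 · 0.079365 = 0.0056689, 1/14 · 0.011905 = 0.00085034, 1/7 · 0 = 0; these sum to 0.094104.
Normalising, the posterior is P(r = 1 | data) = 0.25301, P(r = 2 | data) = 0.31627, P(r = 3 | data) = 0.36145, P(r = 4 | data) = 0.060241, P(r = 6 | data) = 0.0090361, P(r = 7 | data) = 0.
Averaging over the posterior, P(yellow next | data) = (0)(0.25301) + (1/5)(0.31627) + (2/5)(0.36145) + (3/5)(0.060241) + (1)(0.0090361) = 0.25301.

0.2530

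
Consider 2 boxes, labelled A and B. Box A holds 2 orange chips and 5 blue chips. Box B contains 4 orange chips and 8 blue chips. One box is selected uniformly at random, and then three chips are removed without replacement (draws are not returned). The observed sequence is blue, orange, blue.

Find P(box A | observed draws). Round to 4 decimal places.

Compute the likelihood of the observed sequence for each case: P(data | box A) = (5/7)(2/6)(4/5) = 0.19048; P(data | box B) = (8/12)(4/11)(7/10) = 0.1697.
Weighting by the prior gives 1/2 · 0.19048 = 0.095238, 1/2 · 0.1697 = 0.084848; with total 0.18009.
So P(box A | data) = (0.095238) / (0.18009) = 0.52885.

0.5288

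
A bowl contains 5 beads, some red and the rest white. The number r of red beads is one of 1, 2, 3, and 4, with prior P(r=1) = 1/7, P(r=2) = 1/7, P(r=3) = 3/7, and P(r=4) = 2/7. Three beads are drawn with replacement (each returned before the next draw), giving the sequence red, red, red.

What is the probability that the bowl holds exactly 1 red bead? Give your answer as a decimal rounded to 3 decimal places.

0.005

For each hypothesis, P(data | H) works out to: P(data | r = 1) = (1/5)(1/5)(1/5) = 1/125; P(data | r = 2) = (2/5)(2/5)(2/5) = 8/125; P(data | r = 3) = (3/5)(3/5)(3/5) = 27/125; P(data | r = 4) = (4/5)(4/5)(4/5) = 64/125.
The prior-weighted likelihoods are 1/7 · 1/125 = 1/875, 1/7 · 8/125 = 8/875, 3/7 · 27/125 = 81/875, 2/7 · 64/125 = 128/875; these sum to 218/875.
By Bayes' rule, P(r = 1 | data) = (1/875) / (218/875) = 1/218.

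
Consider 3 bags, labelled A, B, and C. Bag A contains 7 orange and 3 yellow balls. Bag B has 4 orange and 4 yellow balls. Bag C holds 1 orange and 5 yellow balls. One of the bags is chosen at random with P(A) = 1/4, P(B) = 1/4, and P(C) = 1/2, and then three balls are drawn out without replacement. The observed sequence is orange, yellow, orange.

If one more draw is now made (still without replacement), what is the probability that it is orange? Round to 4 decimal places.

0.5730

The likelihood of the observed sequence under each hypothesis: P(data | bag A) = (7/10)(3/9)(6/8) = 0.175; P(data | bag B) = (4/8)(4/7)(3/6) = 0.14286; P(data | bag C) = (1/6)(5/5)(0/4) = 0.
Multiplying each by its prior: 1/4 · 0.175 = 0.04375, 1/4 · 0.14286 = 0.035714, 1/2 · 0 = 0; with total 0.079464.
Normalising, the posterior is P(bag A | data) = 0.55056, P(bag B | data) = 0.44944, P(bag C | data) = 0.
The predictive probability is P(orange next | data) = (5/7)(0.55056) + (2/5)(0.44944) = 0.57303.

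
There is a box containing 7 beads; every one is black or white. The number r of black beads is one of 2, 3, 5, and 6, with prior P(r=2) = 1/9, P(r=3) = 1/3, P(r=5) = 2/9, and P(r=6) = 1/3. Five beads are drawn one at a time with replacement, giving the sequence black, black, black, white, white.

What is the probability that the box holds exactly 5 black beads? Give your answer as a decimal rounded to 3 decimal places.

0.318

Compute the likelihood of the observed sequence for each case: P(data | r = 2) = (2/7)(2/7)(2/7)(5/7)(5/7) = 0.0119; P(data | r = 3) = (3/7)(3/7)(3/7)(4/7)(4/7) = 0.025704; P(data | r = 5) = (5/7)(5/7)(5/7)(2/7)(2/7) = 0.02975; P(data | r = 6) = (6/7)(6/7)(6/7)(1/7)(1/7) = 0.012852.
Multiplying each by its prior: 1/9 · 0.0119 = 0.0013222, 1/3 · 0.025704 = 0.0085679, 2/9 · 0.02975 = 0.006611, 1/3 · 0.012852 = 0.0042839; these sum to 0.020785.
By Bayes' rule, P(r = 5 | data) = (0.006611) / (0.020785) = 0.31807.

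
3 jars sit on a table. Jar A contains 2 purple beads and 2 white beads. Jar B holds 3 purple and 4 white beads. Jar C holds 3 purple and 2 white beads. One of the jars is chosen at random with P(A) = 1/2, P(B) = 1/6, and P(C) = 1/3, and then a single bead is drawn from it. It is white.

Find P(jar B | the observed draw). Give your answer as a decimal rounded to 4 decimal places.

For each hypothesis, P(data | H) works out to: P(data | jar A) = (2/4) = 1/2; P(data | jar B) = (4/7) = 4/7; P(data | jar C) = (2/5) = 2/5.
Multiplying each by its prior: 1/2 · 1/2 = 1/4, 1/6 · 4/7 = 2/21, 1/3 · 2/5 = 2/15; with total 67/140.
By Bayes' rule, P(jar B | data) = (2/21) / (67/140) = 40/201.

0.1990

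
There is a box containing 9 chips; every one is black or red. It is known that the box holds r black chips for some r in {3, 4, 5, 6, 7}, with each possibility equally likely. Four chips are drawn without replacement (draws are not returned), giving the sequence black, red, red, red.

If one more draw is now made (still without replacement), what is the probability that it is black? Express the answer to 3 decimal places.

0.556

The likelihood of the observed sequence under each hypothesis: P(data | r = 3) = (3/9)(6/8)(5/7)(4/6) = 5/42; P(data | r = 4) = (4/9)(5/8)(4/7)(3/6) = 5/63; P(data | r = 5) = (5/9)(4/8)(3/7)(2/6) = 5/126; P(data | r = 6) = (6/9)(3/8)(2/7)(1/6) = 1/84; P(data | r = 7) = (7/9)(2/8)(1/7)(0/6) = 0.
Multiplying each by its prior: 1/5 · 5/42 = 1/42, 1/5 · 5/63 = 1/63, 1/5 · 5/126 = 1/126, 1/5 · 1/84 = 1/420, 1/5 · 0 = 0; these sum to 1/20.
The posterior is then P(r = 3 | data) = 10/21, P(r = 4 | data) = 20/63, P(r = 5 | data) = 10/63, P(r = 6 | data) = 1/21, P(r = 7 | data) = 0.
Averaging over the posterior, P(black next | data) = (2/5)(10/21) + (3/5)(20/63) + (4/5)(10/63) + (1)(1/21) = 5/9.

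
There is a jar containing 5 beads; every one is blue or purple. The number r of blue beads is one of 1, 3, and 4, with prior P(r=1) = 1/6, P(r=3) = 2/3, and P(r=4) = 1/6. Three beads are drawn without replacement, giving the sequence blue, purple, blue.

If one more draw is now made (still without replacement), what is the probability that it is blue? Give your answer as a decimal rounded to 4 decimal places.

For each hypothesis, P(data | H) works out to: P(data | r = 1) = (1/5)(4/4)(0/3) = 0; P(data | r = 3) = (3/5)(2/4)(2/3) = 1/5; P(data | r = 4) = (4/5)(1/4)(3/3) = 1/5.
The prior-weighted likelihoods are 1/6 · 0 = 0, 2/3 · 1/5 = 2/15, 1/6 · 1/5 = 1/30; these sum to 1/6.
The posterior is then P(r = 1 | data) = 0, P(r = 3 | data) = 4/5, P(r = 4 | data) = 1/5.
Averaging over the posterior, P(blue next | data) = (1/2)(4/5) + (1)(1/5) = 3/5.

0.6000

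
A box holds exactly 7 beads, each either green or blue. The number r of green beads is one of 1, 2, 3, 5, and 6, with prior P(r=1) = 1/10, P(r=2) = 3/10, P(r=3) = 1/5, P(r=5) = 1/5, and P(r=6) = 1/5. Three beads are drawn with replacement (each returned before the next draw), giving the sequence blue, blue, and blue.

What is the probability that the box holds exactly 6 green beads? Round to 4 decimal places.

0.0027

Compute the likelihood of the observed sequence for each case: P(data | r = 1) = (6/7)(6/7)(6/7) = 0.62974; P(data | r = 2) = (5/7)(5/7)(5/7) = 0.36443; P(data | r = 3) = (4/7)(4/7)(4/7) = 0.18659; P(data | r = 5) = (2/7)(2/7)(2/7) = 0.023324; P(data | r = 6) = (1/7)(1/7)(1/7) = 0.0029155.
The prior-weighted likelihoods are 1/10 · 0.62974 = 0.062974, 3/10 · 0.36443 = 0.10933, 1/5 · 0.18659 = 0.037318, 1/5 · 0.023324 = 0.0046647, 1/5 · 0.0029155 = 0.00058309; with total 0.21487.
By Bayes' rule, P(r = 6 | data) = (0.00058309) / (0.21487) = 0.0027137.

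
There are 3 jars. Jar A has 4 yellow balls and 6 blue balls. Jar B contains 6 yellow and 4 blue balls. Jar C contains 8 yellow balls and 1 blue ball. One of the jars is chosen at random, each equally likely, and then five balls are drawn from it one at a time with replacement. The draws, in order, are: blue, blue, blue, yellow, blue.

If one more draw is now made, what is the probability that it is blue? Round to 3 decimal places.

The likelihood of the observed sequence under each hypothesis: P(data | jar A) = (6/10)(6/10)(6/10)(4/10)(6/10) = 0.05184; P(data | jar B) = (4/10)(4/10)(4/10)(6/10)(4/10) = 0.01536; P(data | jar C) = (1/9)(1/9)(1/9)(8/9)(1/9) = 0.00013548.
Multiplying each by its prior: 1/3 · 0.05184 = 0.01728, 1/3 · 0.01536 = 0.00512, 1/3 · 0.00013548 = 4.516e-05; with total 0.022445.
Normalising, the posterior is P(jar A | data) = 0.76988, P(jar B | data) = 0.22811, P(jar C | data) = 0.002012.
The predictive probability is P(blue next | data) = (3/5)(0.76988) + (2/5)(0.22811) + (1/9)(0.002012) = 0.55339.

0.553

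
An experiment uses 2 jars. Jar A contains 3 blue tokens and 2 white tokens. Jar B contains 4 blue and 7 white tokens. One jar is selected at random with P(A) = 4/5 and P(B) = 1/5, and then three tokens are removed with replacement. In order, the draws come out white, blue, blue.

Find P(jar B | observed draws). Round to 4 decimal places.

Under each hypothesis, the probability of the observed sequence is: P(data | jar A) = (2/5)(3/5)(3/5) = 0.144; P(data | jar B) = (7/11)(4/11)(4/11) = 0.084147.
Weighting by the prior gives 4/5 · 0.144 = 0.1152, 1/5 · 0.084147 = 0.016829; summing to 0.13203.
By Bayes' rule, P(jar B | data) = (0.016829) / (0.13203) = 0.12747.

0.1275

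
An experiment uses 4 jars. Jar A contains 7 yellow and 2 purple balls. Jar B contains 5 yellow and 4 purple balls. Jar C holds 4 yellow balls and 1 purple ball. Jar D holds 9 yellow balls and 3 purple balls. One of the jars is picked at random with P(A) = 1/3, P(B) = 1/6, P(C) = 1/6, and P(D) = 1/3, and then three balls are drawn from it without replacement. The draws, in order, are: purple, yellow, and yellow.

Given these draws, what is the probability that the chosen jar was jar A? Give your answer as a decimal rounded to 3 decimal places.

The likelihood of the observed sequence under each hypothesis: P(data | jar A) = (2/9)(7/8)(6/7) = 0.16667; P(data | jar B) = (4/9)(5/8)(4/7) = 0.15873; P(data | jar C) = (1/5)(4/4)(3/3) = 0.2; P(data | jar D) = (3/12)(9/11)(8/10) = 0.16364.
Weighting by the prior gives 1/3 · 0.16667 = 0.055556, 1/6 · 0.15873 = 0.026455, 1/6 · 0.2 = 0.033333, 1/3 · 0.16364 = 0.054545; summing to 0.16989.
So P(jar A | data) = (0.055556) / (0.16989) = 0.32701.

0.327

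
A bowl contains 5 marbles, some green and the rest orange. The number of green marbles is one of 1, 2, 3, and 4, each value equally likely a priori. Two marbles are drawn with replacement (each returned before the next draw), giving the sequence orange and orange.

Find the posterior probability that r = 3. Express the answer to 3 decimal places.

For each hypothesis, P(data | H) works out to: P(data | r = 1) = (4/5)(4/5) = 16/25; P(data | r = 2) = (3/5)(3/5) = 9/25; P(data | r = 3) = (2/5)(2/5) = 4/25; P(data | r = 4) = (1/5)(1/5) = 1/25.
Multiplying each by its prior: 1/4 · 16/25 = 4/25, 1/4 · 9/25 = 9/100, 1/4 · 4/25 = 1/25, 1/4 · 1/25 = 1/100; with total 3/10.
By Bayes' rule, P(r = 3 | data) = (1/25) / (3/10) = 2/15.

0.133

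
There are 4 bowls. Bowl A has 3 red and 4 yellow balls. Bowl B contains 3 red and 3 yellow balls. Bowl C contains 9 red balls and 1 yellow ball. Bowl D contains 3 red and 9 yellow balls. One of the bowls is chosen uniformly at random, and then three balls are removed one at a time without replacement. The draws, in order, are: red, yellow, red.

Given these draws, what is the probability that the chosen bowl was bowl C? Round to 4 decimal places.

0.2468

Under each hypothesis, the probability of the observed sequence is: P(data | bowl A) = (3/7)(4/6)(2/5) = 4/35; P(data | bowl B) = (3/6)(3/5)(2/4) = 3/20; P(data | bowl C) = (9/10)(1/9)(8/8) = 1/10; P(data | bowl D) = (3/12)(9/11)(2/10) = 9/220.
Multiplying each by its prior: 1/4 · 4/35 = 1/35, 1/4 · 3/20 = 3/80, 1/4 · 1/10 = 1/40, 1/4 · 9/220 = 9/880; these sum to 39/385.
So P(bowl C | data) = (1/40) / (39/385) = 77/312.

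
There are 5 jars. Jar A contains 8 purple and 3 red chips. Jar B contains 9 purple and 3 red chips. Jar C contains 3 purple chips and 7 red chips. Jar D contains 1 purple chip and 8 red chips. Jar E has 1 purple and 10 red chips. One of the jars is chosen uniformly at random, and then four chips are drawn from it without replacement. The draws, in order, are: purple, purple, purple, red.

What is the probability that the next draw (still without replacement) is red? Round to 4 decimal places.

0.2911

Under each hypothesis, the probability of the observed sequence is: P(data | jar A) = (8/11)(7/10)(6/9)(3/8) = 0.12727; P(data | jar B) = (9/12)(8/11)(7/10)(3/9) = 0.12727; P(data | jar C) = (3/10)(2/9)(1/8)(7/7) = 0.0083333; P(data | jar D) = (1/9)(0/8) = 0; P(data | jar E) = (1/11)(0/10) = 0.
The prior-weighted likelihoods are 1/5 · 0.12727 = 0.025455, 1/5 · 0.12727 = 0.025455, 1/5 · 0.0083333 = 0.0016667, 1/5 · 0 = 0, 1/5 · 0 = 0; with total 0.052576.
Dividing through by the total gives posterior P(jar A | data) = 0.48415, P(jar B | data) = 0.48415, P(jar C | data) = 0.0317, P(jar D | data) = 0, P(jar E | data) = 0.
Averaging over the posterior, P(red next | data) = (2/7)(0.48415) + (1/4)(0.48415) + (1)(0.0317) = 0.29107.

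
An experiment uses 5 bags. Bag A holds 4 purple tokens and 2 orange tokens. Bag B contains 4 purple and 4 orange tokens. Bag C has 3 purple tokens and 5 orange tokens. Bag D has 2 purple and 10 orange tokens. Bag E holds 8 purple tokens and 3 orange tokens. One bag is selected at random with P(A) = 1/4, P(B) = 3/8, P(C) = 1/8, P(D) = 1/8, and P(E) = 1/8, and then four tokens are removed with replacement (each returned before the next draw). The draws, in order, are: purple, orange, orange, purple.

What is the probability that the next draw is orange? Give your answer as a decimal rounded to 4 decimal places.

0.4697

Compute the likelihood of the observed sequence for each case: P(data | bag A) = (4/6)(2/6)(2/6)(4/6) = 0.049383; P(data | bag B) = (4/8)(4/8)(4/8)(4/8) = 0.0625; P(data | bag C) = (3/8)(5/8)(5/8)(3/8) = 0.054932; P(data | bag D) = (2/12)(10/12)(10/12)(2/12) = 0.01929; P(data | bag E) = (8/11)(3/11)(3/11)(8/11) = 0.039342.
The prior-weighted likelihoods are 1/4 · 0.049383 = 0.012346, 3/8 · 0.0625 = 0.023438, 1/8 · 0.054932 = 0.0068665, 1/8 · 0.01929 = 0.0024113, 1/8 · 0.039342 = 0.0049177; summing to 0.049979.
The posterior is then P(bag A | data) = 0.24702, P(bag B | data) = 0.46895, P(bag C | data) = 0.13739, P(bag D | data) = 0.048246, P(bag E | data) = 0.098396.
So P(orange next | data) = Σ P(orange next | H) P(H | data) = (1/3)(0.24702) + (1/2)(0.46895) + (5/8)(0.13739) + (5/6)(0.048246) + (3/11)(0.098396) = 0.46972.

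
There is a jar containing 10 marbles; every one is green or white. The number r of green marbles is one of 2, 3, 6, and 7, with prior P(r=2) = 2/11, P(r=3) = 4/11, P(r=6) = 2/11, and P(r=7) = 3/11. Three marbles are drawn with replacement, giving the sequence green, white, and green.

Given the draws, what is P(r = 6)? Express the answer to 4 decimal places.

0.2756

The likelihood of the observed sequence under each hypothesis: P(data | r = 2) = (2/10)(8/10)(2/10) = 0.032; P(data | r = 3) = (3/10)(7/10)(3/10) = 0.063; P(data | r = 6) = (6/10)(4/10)(6/10) = 0.144; P(data | r = 7) = (7/10)(3/10)(7/10) = 0.147.
The prior-weighted likelihoods are 2/11 · 0.032 = 0.0058182, 4/11 · 0.063 = 0.022909, 2/11 · 0.144 = 0.026182, 3/11 · 0.147 = 0.040091; with total 0.095.
Hence P(r = 6 | data) = (0.026182) / (0.095) = 0.2756.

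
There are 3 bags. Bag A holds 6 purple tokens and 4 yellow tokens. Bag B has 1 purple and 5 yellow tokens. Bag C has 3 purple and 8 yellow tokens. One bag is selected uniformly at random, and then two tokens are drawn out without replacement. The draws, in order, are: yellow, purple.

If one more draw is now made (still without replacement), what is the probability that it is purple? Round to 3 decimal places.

0.330

The likelihood of the observed sequence under each hypothesis: P(data | bag A) = (4/10)(6/9) = 4/15; P(data | bag B) = (5/6)(1/5) = 1/6; P(data | bag C) = (8/11)(3/10) = 12/55.
Multiplying each by its prior: 1/3 · 4/15 = 4/45, 1/3 · 1/6 = 1/18, 1/3 · 12/55 = 4/55; summing to 43/198.
Normalising, the posterior is P(bag A | data) = 88/215, P(bag B | data) = 11/43, P(bag C | data) = 72/215.
The predictive probability is P(purple next | data) = (5/8)(88/215) + (0)(11/43) + (2/9)(72/215) = 71/215.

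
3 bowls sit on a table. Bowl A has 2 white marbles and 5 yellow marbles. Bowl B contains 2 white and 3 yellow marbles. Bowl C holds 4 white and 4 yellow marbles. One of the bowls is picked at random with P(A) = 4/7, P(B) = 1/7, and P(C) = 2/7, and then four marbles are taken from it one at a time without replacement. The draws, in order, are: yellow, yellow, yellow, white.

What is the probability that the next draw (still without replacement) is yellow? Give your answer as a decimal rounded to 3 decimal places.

0.521

Compute the likelihood of the observed sequence for each case: P(data | bowl A) = (5/7)(4/6)(3/5)(2/4) = 1/7; P(data | bowl B) = (3/5)(2/4)(1/3)(2/2) = 1/10; P(data | bowl C) = (4/8)(3/7)(2/6)(4/5) = 2/35.
The prior-weighted likelihoods are 4/7 · 1/7 = 4/49, 1/7 · 1/10 = 1/70, 2/7 · 2/35 = 4/245; these sum to 11/98.
The posterior is then P(bowl A | data) = 8/11, P(bowl B | data) = 7/55, P(bowl C | data) = 8/55.
So P(yellow next | data) = Σ P(yellow next | H) P(H | data) = (2/3)(8/11) + (0)(7/55) + (1/4)(8/55) = 86/165.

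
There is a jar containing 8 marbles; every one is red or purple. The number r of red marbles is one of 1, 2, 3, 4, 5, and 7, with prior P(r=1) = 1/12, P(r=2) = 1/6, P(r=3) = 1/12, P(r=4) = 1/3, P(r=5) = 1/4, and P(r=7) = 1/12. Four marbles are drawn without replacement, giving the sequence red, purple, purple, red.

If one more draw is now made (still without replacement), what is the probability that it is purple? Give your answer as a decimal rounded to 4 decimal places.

0.5000

Compute the likelihood of the observed sequence for each case: P(data | r = 1) = (1/8)(7/7)(6/6)(0/5) = 0; P(data | r = 2) = (2/8)(6/7)(5/6)(1/5) = 1/28; P(data | r = 3) = (3/8)(5/7)(4/6)(2/5) = 1/14; P(data | r = 4) = (4/8)(4/7)(3/6)(3/5) = 3/35; P(data | r = 5) = (5/8)(3/7)(2/6)(4/5) = 1/14; P(data | r = 7) = (7/8)(1/7)(0/6) = 0.
Weighting by the prior gives 1/12 · 0 = 0, 1/6 · 1/28 = 1/168, 1/12 · 1/14 = 1/168, 1/3 · 3/35 = 1/35, 1/4 · 1/14 = 1/56, 1/12 · 0 = 0; with total 7/120.
Dividing through by the total gives posterior P(r = 1 | data) = 0, P(r = 2 | data) = 5/49, P(r = 3 | data) = 5/49, P(r = 4 | data) = 24/49, P(r = 5 | data) = 15/49, P(r = 7 | data) = 0.
So P(purple next | data) = Σ P(purple next | H) P(H | data) = (1)(5/49) + (3/4)(5/49) + (1/2)(24/49) + (1/4)(15/49) = 1/2.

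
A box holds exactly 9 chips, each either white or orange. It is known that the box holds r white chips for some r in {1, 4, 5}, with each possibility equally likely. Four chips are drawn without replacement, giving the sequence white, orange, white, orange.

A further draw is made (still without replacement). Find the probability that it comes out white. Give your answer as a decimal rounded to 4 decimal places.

Compute the likelihood of the observed sequence for each case: P(data | r = 1) = (1/9)(8/8)(0/7) = 0; P(data | r = 4) = (4/9)(5/8)(3/7)(4/6) = 5/63; P(data | r = 5) = (5/9)(4/8)(4/7)(3/6) = 5/63.
The prior-weighted likelihoods are 1/3 · 0 = 0, 1/3 · 5/63 = 5/189, 1/3 · 5/63 = 5/189; summing to 10/189.
Dividing through by the total gives posterior P(r = 1 | data) = 0, P(r = 4 | data) = 1/2, P(r = 5 | data) = 1/2.
So P(white next | data) = Σ P(white next | H) P(H | data) = (2/5)(1/2) + (3/5)(1/2) = 1/2.

0.5000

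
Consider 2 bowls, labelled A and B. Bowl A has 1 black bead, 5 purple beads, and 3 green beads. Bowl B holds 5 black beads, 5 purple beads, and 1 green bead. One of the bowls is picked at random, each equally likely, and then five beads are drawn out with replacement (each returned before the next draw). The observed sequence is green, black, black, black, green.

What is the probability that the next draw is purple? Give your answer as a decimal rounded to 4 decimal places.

Under each hypothesis, the probability of the observed sequence is: P(data | bowl A) = (3/9)(1/9)(1/9)(1/9)(3/9) = 0.00015242; P(data | bowl B) = (1/11)(5/11)(5/11)(5/11)(1/11) = 0.00077615.
Weighting by the prior gives 1/2 · 0.00015242 = 7.6208e-05, 1/2 · 0.00077615 = 0.00038808; these sum to 0.00046428.
Normalising, the posterior is P(bowl A | data) = 0.16414, P(bowl B | data) = 0.83586.
So P(purple next | data) = Σ P(purple next | H) P(H | data) = (5/9)(0.16414) + (5/11)(0.83586) = 0.47113.

0.4711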